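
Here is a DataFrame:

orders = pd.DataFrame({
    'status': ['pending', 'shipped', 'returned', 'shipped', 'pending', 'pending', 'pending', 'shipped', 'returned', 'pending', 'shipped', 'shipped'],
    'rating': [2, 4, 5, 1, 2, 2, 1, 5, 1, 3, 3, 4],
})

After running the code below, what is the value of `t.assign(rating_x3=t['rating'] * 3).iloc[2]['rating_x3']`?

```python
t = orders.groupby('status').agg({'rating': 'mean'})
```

group by status, mean of rating:
          rating
status          
pending      2.0
returned     3.0
shipped      3.4
add column rating_x3 = t['rating'] * 3:
          rating  rating_x3
status                     
pending      2.0        6.0
returned     3.0        9.0
shipped      3.4       10.2
The value at position 2, column 'rating_x3' is 10.2.

10.2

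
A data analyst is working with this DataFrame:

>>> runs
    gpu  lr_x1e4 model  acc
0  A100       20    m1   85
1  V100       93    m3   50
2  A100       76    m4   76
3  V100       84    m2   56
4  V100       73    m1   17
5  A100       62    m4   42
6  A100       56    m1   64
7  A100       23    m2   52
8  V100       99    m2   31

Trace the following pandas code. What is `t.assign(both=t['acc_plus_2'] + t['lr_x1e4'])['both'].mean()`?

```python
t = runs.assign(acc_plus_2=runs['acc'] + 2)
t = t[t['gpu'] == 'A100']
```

add column acc_plus_2 = runs['acc'] + 2:
    gpu  lr_x1e4 model  acc  acc_plus_2
0  A100       20    m1   85          87
1  V100       93    m3   50          52
2  A100       76    m4   76          78
3  V100       84    m2   56          58
4  V100       73    m1   17          19
5  A100       62    m4   42          44
6  A100       56    m1   64          66
7  A100       23    m2   52          54
8  V100       99    m2   31          33
filter rows where gpu == 'A100':
    gpu  lr_x1e4 model  acc  acc_plus_2
0  A100       20    m1   85          87
2  A100       76    m4   76          78
5  A100       62    m4   42          44
6  A100       56    m1   64          66
7  A100       23    m2   52          54
add column both = t['acc_plus_2'] + t['lr_x1e4']:
    gpu  lr_x1e4 model  acc  acc_plus_2  both
0  A100       20    m1   85          87   107
2  A100       76    m4   76          78   154
5  A100       62    m4   42          44   106
6  A100       56    m1   64          66   122
7  A100       23    m2   52          54    77
The mean of column 'both' is 113.2.

113.2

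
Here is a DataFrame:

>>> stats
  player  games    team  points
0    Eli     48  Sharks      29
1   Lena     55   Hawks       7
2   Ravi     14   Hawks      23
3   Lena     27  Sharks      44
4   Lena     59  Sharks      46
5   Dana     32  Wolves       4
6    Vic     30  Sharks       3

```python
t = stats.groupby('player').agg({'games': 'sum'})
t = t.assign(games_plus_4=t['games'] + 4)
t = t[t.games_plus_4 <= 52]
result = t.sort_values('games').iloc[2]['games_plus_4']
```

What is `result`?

group by player, sum of games:
        games
player       
Dana       32
Eli        48
Lena      141
Ravi       14
Vic        30
add column games_plus_4 = t['games'] + 4:
        games  games_plus_4
player                     
Dana       32            36
Eli        48            52
Lena      141           145
Ravi       14            18
Vic        30            34
filter rows where games_plus_4 <= 52:
        games  games_plus_4
player                     
Dana       32            36
Eli        48            52
Ravi       14            18
Vic        30            34
sort by games:
        games  games_plus_4
player                     
Ravi       14            18
Vic        30            34
Dana       32            36
Eli        48            52

36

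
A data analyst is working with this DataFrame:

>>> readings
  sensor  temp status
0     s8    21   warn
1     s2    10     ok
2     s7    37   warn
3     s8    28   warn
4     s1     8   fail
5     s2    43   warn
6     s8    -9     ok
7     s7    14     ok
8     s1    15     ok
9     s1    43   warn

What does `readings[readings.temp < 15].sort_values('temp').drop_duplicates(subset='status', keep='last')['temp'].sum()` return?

22

filter rows where temp < 15:
  sensor  temp status
1     s2    10     ok
4     s1     8   fail
6     s8    -9     ok
7     s7    14     ok
sort by temp:
  sensor  temp status
6     s8    -9     ok
4     s1     8   fail
1     s2    10     ok
7     s7    14     ok
drop duplicate status (keep=last):
  sensor  temp status
4     s1     8   fail
7     s7    14     ok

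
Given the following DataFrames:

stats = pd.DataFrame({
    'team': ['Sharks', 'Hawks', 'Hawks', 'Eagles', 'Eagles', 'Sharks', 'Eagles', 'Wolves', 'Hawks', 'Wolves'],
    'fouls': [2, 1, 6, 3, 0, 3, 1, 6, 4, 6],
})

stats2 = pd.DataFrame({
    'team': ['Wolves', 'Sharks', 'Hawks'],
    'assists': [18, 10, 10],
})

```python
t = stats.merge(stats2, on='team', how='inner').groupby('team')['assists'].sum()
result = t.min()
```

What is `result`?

merge on 'team' (how='inner') → 7 rows:
     team  fouls  assists
0  Sharks      2       10
1   Hawks      1       10
2   Hawks      6       10
3  Sharks      3       10
4  Wolves      6       18
5   Hawks      4       10
6  Wolves      6       18
group by team, sum of assists:
team
Hawks     30
Sharks    20
Wolves    36
Name: assists, dtype: int64
Hence 20.

20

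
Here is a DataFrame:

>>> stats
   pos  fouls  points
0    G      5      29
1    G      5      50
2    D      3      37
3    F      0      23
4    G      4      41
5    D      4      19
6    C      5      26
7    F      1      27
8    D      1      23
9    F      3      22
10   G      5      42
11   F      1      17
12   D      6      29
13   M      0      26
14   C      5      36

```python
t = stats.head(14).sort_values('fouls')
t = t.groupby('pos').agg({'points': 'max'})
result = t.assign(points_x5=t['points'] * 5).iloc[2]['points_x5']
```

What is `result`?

take first 14 rows:
   pos  fouls  points
0    G      5      29
1    G      5      50
2    D      3      37
3    F      0      23
4    G      4      41
5    D      4      19
6    C      5      26
7    F      1      27
8    D      1      23
9    F      3      22
10   G      5      42
11   F      1      17
12   D      6      29
13   M      0      26
sort by fouls:
   pos  fouls  points
3    F      0      23
13   M      0      26
7    F      1      27
8    D      1      23
11   F      1      17
2    D      3      37
9    F      3      22
4    G      4      41
5    D      4      19
0    G      5      29
1    G      5      50
6    C      5      26
10   G      5      42
12   D      6      29
group by pos, max of points:
     points
pos        
C        26
D        37
F        27
G        50
M        26
add column points_x5 = t['points'] * 5:
     points  points_x5
pos                   
C        26        130
D        37        185
F        27        135
G        50        250
M        26        130

135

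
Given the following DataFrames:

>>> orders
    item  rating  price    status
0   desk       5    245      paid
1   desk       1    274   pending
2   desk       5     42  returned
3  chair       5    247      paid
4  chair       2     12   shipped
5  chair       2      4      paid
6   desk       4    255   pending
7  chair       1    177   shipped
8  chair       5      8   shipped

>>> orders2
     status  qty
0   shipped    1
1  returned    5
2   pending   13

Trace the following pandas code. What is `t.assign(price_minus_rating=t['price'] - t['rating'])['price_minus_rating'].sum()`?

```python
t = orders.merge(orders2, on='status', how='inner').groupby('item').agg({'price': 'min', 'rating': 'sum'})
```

merge on 'status' (how='inner') → 6 rows:
    item  rating  price    status  qty
0   desk       1    274   pending   13
1   desk       5     42  returned    5
2  chair       2     12   shipped    1
3   desk       4    255   pending   13
4  chair       1    177   shipped    1
5  chair       5      8   shipped    1
group by item: min(price), sum(rating):
       price  rating
item                
chair      8       8
desk      42      10
add column price_minus_rating = t['price'] - t['rating']:
       price  rating  price_minus_rating
item                                    
chair      8       8                   0
desk      42      10                  32
sum of column 'price_minus_rating' → 32

32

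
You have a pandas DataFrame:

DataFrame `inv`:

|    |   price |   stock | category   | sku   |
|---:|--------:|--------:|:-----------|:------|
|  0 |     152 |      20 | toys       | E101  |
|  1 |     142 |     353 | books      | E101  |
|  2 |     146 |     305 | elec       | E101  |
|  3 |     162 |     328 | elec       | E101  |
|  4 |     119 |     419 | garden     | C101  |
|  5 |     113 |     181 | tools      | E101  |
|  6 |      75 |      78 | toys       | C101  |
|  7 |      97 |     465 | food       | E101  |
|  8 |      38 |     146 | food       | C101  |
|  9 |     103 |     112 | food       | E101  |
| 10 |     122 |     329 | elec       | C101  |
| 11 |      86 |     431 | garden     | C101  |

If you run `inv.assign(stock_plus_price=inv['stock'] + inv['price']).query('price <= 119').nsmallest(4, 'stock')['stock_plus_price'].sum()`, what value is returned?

add column stock_plus_price = inv['stock'] + inv['price']:
    price  stock category   sku  stock_plus_price
0     152     20     toys  E101               172
1     142    353    books  E101               495
2     146    305     elec  E101               451
3     162    328     elec  E101               490
4     119    419   garden  C101               538
5     113    181    tools  E101               294
6      75     78     toys  C101               153
7      97    465     food  E101               562
8      38    146     food  C101               184
9     103    112     food  E101               215
10    122    329     elec  C101               451
11     86    431   garden  C101               517
filter rows where price <= 119:
    price  stock category   sku  stock_plus_price
4     119    419   garden  C101               538
5     113    181    tools  E101               294
6      75     78     toys  C101               153
7      97    465     food  E101               562
8      38    146     food  C101               184
9     103    112     food  E101               215
11     86    431   garden  C101               517
take 4 rows with smallest stock:
   price  stock category   sku  stock_plus_price
6     75     78     toys  C101               153
9    103    112     food  E101               215
8     38    146     food  C101               184
5    113    181    tools  E101               294
The sum of column 'stock_plus_price' is 846.

846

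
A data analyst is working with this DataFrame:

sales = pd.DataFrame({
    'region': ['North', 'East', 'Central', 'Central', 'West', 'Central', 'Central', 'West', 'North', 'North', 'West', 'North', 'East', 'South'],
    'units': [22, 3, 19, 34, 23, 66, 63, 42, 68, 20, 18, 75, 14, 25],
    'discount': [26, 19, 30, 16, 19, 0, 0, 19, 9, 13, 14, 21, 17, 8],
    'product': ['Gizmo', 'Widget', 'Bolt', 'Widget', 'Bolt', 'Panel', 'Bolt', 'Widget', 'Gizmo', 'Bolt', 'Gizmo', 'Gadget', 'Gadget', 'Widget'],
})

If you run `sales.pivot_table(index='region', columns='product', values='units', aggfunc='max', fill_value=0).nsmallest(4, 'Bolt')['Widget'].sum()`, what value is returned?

70

pivot: rows=region, cols=product, max(units):
product  Bolt  Gadget  Gizmo  Panel  Widget
region                                     
Central    63       0      0     66      34
East        0      14      0      0       3
North      20      75     68      0       0
South       0       0      0      0      25
West       23       0     18      0      42
take 4 rows with smallest Bolt:
product  Bolt  Gadget  Gizmo  Panel  Widget
region                                     
East        0      14      0      0       3
South       0       0      0      0      25
North      20      75     68      0       0
West       23       0     18      0      42
sum of column 'Widget' → 70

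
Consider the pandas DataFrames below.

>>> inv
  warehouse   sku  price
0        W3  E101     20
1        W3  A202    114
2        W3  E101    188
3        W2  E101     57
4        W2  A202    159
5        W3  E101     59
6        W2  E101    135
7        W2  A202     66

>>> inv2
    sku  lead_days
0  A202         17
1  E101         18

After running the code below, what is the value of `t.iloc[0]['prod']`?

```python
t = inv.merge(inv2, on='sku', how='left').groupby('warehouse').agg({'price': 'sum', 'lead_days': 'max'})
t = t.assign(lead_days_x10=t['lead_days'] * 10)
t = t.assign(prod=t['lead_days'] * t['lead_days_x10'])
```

merge on 'sku' (how='left') → 8 rows:
  warehouse   sku  price  lead_days
0        W3  E101     20         18
1        W3  A202    114         17
2        W3  E101    188         18
3        W2  E101     57         18
4        W2  A202    159         17
5        W3  E101     59         18
6        W2  E101    135         18
7        W2  A202     66         17
group by warehouse: sum(price), max(lead_days):
           price  lead_days
warehouse                  
W2           417         18
W3           381         18
add column lead_days_x10 = t['lead_days'] * 10:
           price  lead_days  lead_days_x10
warehouse                                 
W2           417         18            180
W3           381         18            180
add column prod = t['lead_days'] * t['lead_days_x10']:
           price  lead_days  lead_days_x10  prod
warehouse                                       
W2           417         18            180  3240
W3           381         18            180  3240
The value at position 0, column 'prod' is 3240.

3240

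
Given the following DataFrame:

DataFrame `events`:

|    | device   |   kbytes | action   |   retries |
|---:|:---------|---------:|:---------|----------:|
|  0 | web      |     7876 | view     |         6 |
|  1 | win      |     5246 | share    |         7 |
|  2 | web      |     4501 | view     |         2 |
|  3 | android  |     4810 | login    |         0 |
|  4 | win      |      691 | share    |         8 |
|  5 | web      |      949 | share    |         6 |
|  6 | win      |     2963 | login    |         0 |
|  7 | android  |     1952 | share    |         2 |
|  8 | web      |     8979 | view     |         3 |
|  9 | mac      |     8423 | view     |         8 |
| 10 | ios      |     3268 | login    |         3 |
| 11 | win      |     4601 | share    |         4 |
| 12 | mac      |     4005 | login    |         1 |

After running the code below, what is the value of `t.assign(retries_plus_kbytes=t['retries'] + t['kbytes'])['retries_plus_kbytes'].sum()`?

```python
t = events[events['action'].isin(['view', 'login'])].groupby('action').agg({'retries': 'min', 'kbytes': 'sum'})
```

filter rows where action in ['view', 'login']:
     device  kbytes action  retries
0       web    7876   view        6
2       web    4501   view        2
3   android    4810  login        0
6       win    2963  login        0
8       web    8979   view        3
9       mac    8423   view        8
10      ios    3268  login        3
12      mac    4005  login        1
group by action: min(retries), sum(kbytes):
        retries  kbytes
action                 
login         0   15046
view          2   29779
add column retries_plus_kbytes = t['retries'] + t['kbytes']:
        retries  kbytes  retries_plus_kbytes
action                                      
login         0   15046                15046
view          2   29779                29781
Finally, sum of column 'retries_plus_kbytes' = 44827.

44827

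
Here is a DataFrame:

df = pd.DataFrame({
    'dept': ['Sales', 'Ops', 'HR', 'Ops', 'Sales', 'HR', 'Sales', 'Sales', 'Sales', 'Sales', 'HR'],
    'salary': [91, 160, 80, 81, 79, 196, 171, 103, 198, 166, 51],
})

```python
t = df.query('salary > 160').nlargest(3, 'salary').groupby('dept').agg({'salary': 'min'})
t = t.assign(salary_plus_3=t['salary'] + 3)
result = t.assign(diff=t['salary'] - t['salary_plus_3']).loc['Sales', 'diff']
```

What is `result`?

filter rows where salary > 160:
    dept  salary
5     HR     196
6  Sales     171
8  Sales     198
9  Sales     166
take 3 rows with largest salary:
    dept  salary
8  Sales     198
5     HR     196
6  Sales     171
group by dept, min of salary:
       salary
dept         
HR        196
Sales     171
add column salary_plus_3 = t['salary'] + 3:
       salary  salary_plus_3
dept                        
HR        196            199
Sales     171            174
add column diff = t['salary'] - t['salary_plus_3']:
       salary  salary_plus_3  diff
dept                              
HR        196            199    -3
Sales     171            174    -3

-3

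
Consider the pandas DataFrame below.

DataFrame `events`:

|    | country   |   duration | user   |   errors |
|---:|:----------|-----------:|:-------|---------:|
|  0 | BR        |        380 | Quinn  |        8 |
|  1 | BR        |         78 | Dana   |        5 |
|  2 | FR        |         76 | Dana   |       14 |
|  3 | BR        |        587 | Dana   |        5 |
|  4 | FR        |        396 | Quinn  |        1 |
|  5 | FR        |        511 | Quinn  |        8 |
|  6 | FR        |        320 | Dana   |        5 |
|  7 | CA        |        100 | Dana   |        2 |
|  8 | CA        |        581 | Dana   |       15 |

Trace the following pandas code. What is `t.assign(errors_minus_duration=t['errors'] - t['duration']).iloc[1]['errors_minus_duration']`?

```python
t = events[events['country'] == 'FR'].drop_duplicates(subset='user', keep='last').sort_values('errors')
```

filter rows where country == 'FR':
  country  duration   user  errors
2      FR        76   Dana      14
4      FR       396  Quinn       1
5      FR       511  Quinn       8
6      FR       320   Dana       5
drop duplicate user (keep=last):
  country  duration   user  errors
5      FR       511  Quinn       8
6      FR       320   Dana       5
sort by errors:
  country  duration   user  errors
6      FR       320   Dana       5
5      FR       511  Quinn       8
add column errors_minus_duration = t['errors'] - t['duration']:
  country  duration   user  errors  errors_minus_duration
6      FR       320   Dana       5                   -315
5      FR       511  Quinn       8                   -503

-503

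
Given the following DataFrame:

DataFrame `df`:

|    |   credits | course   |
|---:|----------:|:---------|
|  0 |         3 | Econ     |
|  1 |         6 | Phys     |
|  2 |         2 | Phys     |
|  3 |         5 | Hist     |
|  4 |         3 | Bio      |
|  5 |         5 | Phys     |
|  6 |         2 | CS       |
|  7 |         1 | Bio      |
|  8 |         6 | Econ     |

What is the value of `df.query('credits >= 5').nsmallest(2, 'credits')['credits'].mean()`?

5.0

filter rows where credits >= 5:
   credits course
1        6   Phys
3        5   Hist
5        5   Phys
8        6   Econ
take 2 rows with smallest credits:
   credits course
3        5   Hist
5        5   Phys
Taking the mean of column 'credits' gives 5.0.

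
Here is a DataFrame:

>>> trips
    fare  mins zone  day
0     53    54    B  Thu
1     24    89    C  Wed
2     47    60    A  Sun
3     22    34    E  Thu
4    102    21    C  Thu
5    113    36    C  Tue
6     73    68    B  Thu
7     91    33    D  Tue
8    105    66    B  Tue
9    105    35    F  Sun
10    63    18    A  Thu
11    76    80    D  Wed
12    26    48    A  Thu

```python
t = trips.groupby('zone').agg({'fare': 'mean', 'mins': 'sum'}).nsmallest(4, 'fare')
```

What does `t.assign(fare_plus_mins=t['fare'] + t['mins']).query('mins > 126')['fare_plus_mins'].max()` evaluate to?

group by zone: mean(fare), sum(mins):
            fare  mins
zone                  
A      45.333333   126
B      77.000000   188
C      79.666667   146
D      83.500000   113
E      22.000000    34
F     105.000000    35
take 4 rows with smallest fare:
           fare  mins
zone                 
E     22.000000    34
A     45.333333   126
B     77.000000   188
C     79.666667   146
add column fare_plus_mins = t['fare'] + t['mins']:
           fare  mins  fare_plus_mins
zone                                 
E     22.000000    34       56.000000
A     45.333333   126      171.333333
B     77.000000   188      265.000000
C     79.666667   146      225.666667
filter rows where mins > 126:
           fare  mins  fare_plus_mins
zone                                 
B     77.000000   188      265.000000
C     79.666667   146      225.666667

265.0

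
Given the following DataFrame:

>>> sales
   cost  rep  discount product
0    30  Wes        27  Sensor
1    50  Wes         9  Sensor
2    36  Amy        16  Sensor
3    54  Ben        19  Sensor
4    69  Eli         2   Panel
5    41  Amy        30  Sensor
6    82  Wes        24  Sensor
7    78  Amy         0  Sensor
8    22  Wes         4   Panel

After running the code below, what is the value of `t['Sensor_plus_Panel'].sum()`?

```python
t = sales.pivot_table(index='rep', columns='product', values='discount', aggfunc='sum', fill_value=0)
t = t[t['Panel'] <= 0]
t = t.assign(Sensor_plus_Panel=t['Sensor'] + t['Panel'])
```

65

pivot: rows=rep, cols=product, sum(discount):
product  Panel  Sensor
rep                   
Amy          0      46
Ben          0      19
Eli          2       0
Wes          4      60
filter rows where Panel <= 0:
product  Panel  Sensor
rep                   
Amy          0      46
Ben          0      19
add column Sensor_plus_Panel = t['Sensor'] + t['Panel']:
product  Panel  Sensor  Sensor_plus_Panel
rep                                      
Amy          0      46                 46
Ben          0      19                 19
Taking the sum of column 'Sensor_plus_Panel' gives 65.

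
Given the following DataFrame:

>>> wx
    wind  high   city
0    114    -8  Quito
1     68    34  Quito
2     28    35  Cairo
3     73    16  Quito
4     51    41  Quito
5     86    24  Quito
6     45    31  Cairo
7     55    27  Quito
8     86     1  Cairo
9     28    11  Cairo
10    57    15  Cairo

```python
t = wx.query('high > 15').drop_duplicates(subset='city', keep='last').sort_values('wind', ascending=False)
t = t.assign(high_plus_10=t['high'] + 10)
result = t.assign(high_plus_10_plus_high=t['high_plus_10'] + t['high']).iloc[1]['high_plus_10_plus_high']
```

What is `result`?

72

filter rows where high > 15:
   wind  high   city
1    68    34  Quito
2    28    35  Cairo
3    73    16  Quito
4    51    41  Quito
5    86    24  Quito
6    45    31  Cairo
7    55    27  Quito
drop duplicate city (keep=last):
   wind  high   city
6    45    31  Cairo
7    55    27  Quito
sort by wind descending:
   wind  high   city
7    55    27  Quito
6    45    31  Cairo
add column high_plus_10 = t['high'] + 10:
   wind  high   city  high_plus_10
7    55    27  Quito            37
6    45    31  Cairo            41
add column high_plus_10_plus_high = t['high_plus_10'] + t['high']:
   wind  high   city  high_plus_10  high_plus_10_plus_high
7    55    27  Quito            37                      64
6    45    31  Cairo            41                      72
value at position 1, column 'high_plus_10_plus_high' → 72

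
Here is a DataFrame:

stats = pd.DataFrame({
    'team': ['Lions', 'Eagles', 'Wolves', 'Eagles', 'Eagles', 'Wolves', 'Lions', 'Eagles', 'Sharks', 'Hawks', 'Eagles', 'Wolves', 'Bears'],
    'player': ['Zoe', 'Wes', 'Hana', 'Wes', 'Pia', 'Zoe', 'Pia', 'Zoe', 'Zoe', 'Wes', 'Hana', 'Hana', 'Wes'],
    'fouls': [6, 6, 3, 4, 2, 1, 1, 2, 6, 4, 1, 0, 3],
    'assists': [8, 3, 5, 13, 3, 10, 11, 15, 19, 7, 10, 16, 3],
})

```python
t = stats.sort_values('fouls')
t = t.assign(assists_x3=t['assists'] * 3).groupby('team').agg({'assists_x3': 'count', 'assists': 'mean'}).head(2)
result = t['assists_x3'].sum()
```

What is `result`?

6

sort by fouls:
      team player  fouls  assists
11  Wolves   Hana      0       16
5   Wolves    Zoe      1       10
6    Lions    Pia      1       11
10  Eagles   Hana      1       10
4   Eagles    Pia      2        3
7   Eagles    Zoe      2       15
2   Wolves   Hana      3        5
12   Bears    Wes      3        3
3   Eagles    Wes      4       13
9    Hawks    Wes      4        7
0    Lions    Zoe      6        8
1   Eagles    Wes      6        3
8   Sharks    Zoe      6       19
add column assists_x3 = t['assists'] * 3:
      team player  fouls  assists  assists_x3
11  Wolves   Hana      0       16          48
5   Wolves    Zoe      1       10          30
6    Lions    Pia      1       11          33
10  Eagles   Hana      1       10          30
4   Eagles    Pia      2        3           9
7   Eagles    Zoe      2       15          45
2   Wolves   Hana      3        5          15
12   Bears    Wes      3        3           9
3   Eagles    Wes      4       13          39
9    Hawks    Wes      4        7          21
0    Lions    Zoe      6        8          24
1   Eagles    Wes      6        3           9
8   Sharks    Zoe      6       19          57
group by team: count(assists_x3), mean(assists):
        assists_x3    assists
team                         
Bears            1   3.000000
Eagles           5   8.800000
Hawks            1   7.000000
Lions            2   9.500000
Sharks           1  19.000000
Wolves           3  10.333333
take first 2 rows:
        assists_x3  assists
team                       
Bears            1      3.0
Eagles           5      8.8
Hence 6.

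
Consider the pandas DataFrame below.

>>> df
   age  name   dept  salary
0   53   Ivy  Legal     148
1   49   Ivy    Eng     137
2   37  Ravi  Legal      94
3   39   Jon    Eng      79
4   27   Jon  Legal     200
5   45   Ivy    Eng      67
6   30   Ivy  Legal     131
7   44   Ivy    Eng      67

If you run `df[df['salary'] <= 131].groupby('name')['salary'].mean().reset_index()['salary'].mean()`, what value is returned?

87.1111111111

filter rows where salary <= 131:
   age  name   dept  salary
2   37  Ravi  Legal      94
3   39   Jon    Eng      79
5   45   Ivy    Eng      67
6   30   Ivy  Legal     131
7   44   Ivy    Eng      67
group by name, mean of salary:
name
Ivy     88.333333
Jon     79.000000
Ravi    94.000000
Name: salary, dtype: float64
reset_index():
   name     salary
0   Ivy  88.333333
1   Jon  79.000000
2  Ravi  94.000000
Reading off the mean of column 'salary', we get 87.1111111111.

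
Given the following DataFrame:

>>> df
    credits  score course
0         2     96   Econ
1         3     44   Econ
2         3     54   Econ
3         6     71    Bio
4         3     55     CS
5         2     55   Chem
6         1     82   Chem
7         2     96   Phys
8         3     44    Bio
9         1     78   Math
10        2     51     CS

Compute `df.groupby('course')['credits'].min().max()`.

group by course, min of credits:
course
Bio     3
CS      2
Chem    1
Econ    2
Math    1
Phys    2
Name: credits, dtype: int64

3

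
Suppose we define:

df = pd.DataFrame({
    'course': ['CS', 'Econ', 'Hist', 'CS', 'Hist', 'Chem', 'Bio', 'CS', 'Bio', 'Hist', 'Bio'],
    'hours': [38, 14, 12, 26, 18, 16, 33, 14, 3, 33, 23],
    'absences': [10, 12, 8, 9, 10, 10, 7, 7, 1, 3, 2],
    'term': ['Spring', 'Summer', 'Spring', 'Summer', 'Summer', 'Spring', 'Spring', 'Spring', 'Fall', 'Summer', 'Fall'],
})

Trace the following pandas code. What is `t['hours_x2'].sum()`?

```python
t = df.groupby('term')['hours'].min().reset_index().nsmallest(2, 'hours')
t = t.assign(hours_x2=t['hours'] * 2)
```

group by term, min of hours:
term
Fall       3
Spring    12
Summer    14
Name: hours, dtype: int64
reset_index():
     term  hours
0    Fall      3
1  Spring     12
2  Summer     14
take 2 rows with smallest hours:
     term  hours
0    Fall      3
1  Spring     12
add column hours_x2 = t['hours'] * 2:
     term  hours  hours_x2
0    Fall      3         6
1  Spring     12        24

30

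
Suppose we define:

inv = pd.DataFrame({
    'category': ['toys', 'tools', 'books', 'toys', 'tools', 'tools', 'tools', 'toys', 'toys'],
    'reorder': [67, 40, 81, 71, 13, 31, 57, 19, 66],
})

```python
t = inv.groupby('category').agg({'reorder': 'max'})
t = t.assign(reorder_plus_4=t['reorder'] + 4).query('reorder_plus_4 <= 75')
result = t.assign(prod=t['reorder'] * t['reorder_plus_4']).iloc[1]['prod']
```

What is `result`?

5325

group by category, max of reorder:
          reorder
category         
books          81
tools          57
toys           71
add column reorder_plus_4 = t['reorder'] + 4:
          reorder  reorder_plus_4
category                         
books          81              85
tools          57              61
toys           71              75
filter rows where reorder_plus_4 <= 75:
          reorder  reorder_plus_4
category                         
tools          57              61
toys           71              75
add column prod = t['reorder'] * t['reorder_plus_4']:
          reorder  reorder_plus_4  prod
category                               
tools          57              61  3477
toys           71              75  5325
The value at position 1, column 'prod' is 5325.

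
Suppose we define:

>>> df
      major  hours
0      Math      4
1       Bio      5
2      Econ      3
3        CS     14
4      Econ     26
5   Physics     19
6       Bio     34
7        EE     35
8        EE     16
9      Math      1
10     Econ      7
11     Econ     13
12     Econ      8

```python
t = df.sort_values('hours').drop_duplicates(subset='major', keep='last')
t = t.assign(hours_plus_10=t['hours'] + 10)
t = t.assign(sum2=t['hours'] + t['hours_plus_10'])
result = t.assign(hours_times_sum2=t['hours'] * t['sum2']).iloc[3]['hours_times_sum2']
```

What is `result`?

sort by hours:
      major  hours
9      Math      1
2      Econ      3
0      Math      4
1       Bio      5
10     Econ      7
12     Econ      8
11     Econ     13
3        CS     14
8        EE     16
5   Physics     19
4      Econ     26
6       Bio     34
7        EE     35
drop duplicate major (keep=last):
     major  hours
0     Math      4
3       CS     14
5  Physics     19
4     Econ     26
6      Bio     34
7       EE     35
add column hours_plus_10 = t['hours'] + 10:
     major  hours  hours_plus_10
0     Math      4             14
3       CS     14             24
5  Physics     19             29
4     Econ     26             36
6      Bio     34             44
7       EE     35             45
add column sum2 = t['hours'] + t['hours_plus_10']:
     major  hours  hours_plus_10  sum2
0     Math      4             14    18
3       CS     14             24    38
5  Physics     19             29    48
4     Econ     26             36    62
6      Bio     34             44    78
7       EE     35             45    80
add column hours_times_sum2 = t['hours'] * t['sum2']:
     major  hours  hours_plus_10  sum2  hours_times_sum2
0     Math      4             14    18                72
3       CS     14             24    38               532
5  Physics     19             29    48               912
4     Econ     26             36    62              1612
6      Bio     34             44    78              2652
7       EE     35             45    80              2800
Reading off the value at position 3, column 'hours_times_sum2', we get 1612.

1612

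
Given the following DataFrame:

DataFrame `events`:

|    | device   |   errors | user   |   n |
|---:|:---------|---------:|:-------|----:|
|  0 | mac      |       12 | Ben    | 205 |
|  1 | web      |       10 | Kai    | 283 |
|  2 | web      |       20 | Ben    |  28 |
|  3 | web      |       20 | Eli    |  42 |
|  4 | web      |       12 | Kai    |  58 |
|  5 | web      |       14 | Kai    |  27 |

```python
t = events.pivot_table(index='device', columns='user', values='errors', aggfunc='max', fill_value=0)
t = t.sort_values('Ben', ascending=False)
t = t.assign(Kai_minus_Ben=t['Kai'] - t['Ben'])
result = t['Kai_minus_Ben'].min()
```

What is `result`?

-12

pivot: rows=device, cols=user, max(errors):
user    Ben  Eli  Kai
device               
mac      12    0    0
web      20   20   14
sort by Ben descending:
user    Ben  Eli  Kai
device               
web      20   20   14
mac      12    0    0
add column Kai_minus_Ben = t['Kai'] - t['Ben']:
user    Ben  Eli  Kai  Kai_minus_Ben
device                              
web      20   20   14             -6
mac      12    0    0            -12
Hence -12.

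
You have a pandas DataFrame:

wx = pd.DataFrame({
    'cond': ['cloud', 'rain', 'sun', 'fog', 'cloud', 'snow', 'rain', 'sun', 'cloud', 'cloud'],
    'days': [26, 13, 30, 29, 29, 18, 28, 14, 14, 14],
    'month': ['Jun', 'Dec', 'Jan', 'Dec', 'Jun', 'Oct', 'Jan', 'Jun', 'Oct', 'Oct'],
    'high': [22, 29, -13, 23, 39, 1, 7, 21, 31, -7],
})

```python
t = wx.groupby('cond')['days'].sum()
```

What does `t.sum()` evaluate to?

group by cond, sum of days:
cond
cloud    83
fog      29
rain     41
snow     18
sun      44
Name: days, dtype: int64
Finally, sum of the resulting series = 215.

215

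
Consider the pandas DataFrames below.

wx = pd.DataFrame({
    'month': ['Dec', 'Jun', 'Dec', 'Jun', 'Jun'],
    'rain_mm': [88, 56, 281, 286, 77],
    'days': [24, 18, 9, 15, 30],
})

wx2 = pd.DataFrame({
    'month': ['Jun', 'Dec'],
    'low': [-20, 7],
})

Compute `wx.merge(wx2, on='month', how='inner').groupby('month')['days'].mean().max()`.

merge on 'month' (how='inner') → 5 rows:
  month  rain_mm  days  low
0   Dec       88    24    7
1   Jun       56    18  -20
2   Dec      281     9    7
3   Jun      286    15  -20
4   Jun       77    30  -20
group by month, mean of days:
month
Dec    16.5
Jun    21.0
Name: days, dtype: float64

21.0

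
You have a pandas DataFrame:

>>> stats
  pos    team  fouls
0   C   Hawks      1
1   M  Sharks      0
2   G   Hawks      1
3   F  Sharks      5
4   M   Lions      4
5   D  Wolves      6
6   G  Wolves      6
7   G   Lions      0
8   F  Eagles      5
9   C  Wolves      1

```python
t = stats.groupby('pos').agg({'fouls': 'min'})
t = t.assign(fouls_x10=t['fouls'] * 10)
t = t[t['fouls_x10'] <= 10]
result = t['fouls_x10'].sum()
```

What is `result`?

group by pos, min of fouls:
     fouls
pos       
C        1
D        6
F        5
G        0
M        0
add column fouls_x10 = t['fouls'] * 10:
     fouls  fouls_x10
pos                  
C        1         10
D        6         60
F        5         50
G        0          0
M        0          0
filter rows where fouls_x10 <= 10:
     fouls  fouls_x10
pos                  
C        1         10
G        0          0
M        0          0
Finally, sum of column 'fouls_x10' = 10.

10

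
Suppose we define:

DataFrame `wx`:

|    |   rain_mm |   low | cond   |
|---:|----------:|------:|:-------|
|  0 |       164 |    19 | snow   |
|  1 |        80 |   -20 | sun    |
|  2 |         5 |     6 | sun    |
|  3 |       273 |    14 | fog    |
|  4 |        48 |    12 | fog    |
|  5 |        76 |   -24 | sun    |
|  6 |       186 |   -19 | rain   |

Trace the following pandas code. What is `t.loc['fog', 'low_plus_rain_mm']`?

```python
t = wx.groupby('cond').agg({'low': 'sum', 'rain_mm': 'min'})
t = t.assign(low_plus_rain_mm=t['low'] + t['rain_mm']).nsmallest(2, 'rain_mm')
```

group by cond: sum(low), min(rain_mm):
      low  rain_mm
cond              
fog    26       48
rain  -19      186
snow   19      164
sun   -38        5
add column low_plus_rain_mm = t['low'] + t['rain_mm']:
      low  rain_mm  low_plus_rain_mm
cond                                
fog    26       48                74
rain  -19      186               167
snow   19      164               183
sun   -38        5               -33
take 2 rows with smallest rain_mm:
      low  rain_mm  low_plus_rain_mm
cond                                
sun   -38        5               -33
fog    26       48                74
Then the value at row 'fog', column 'low_plus_rain_mm': 74

74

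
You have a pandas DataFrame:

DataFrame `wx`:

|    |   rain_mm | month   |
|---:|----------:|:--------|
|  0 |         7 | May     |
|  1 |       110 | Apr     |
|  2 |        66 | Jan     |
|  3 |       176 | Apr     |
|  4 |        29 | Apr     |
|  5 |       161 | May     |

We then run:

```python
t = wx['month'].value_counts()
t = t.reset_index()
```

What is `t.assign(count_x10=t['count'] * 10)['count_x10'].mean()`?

20.0

value_counts of month:
month
Apr    3
May    2
Jan    1
Name: count, dtype: int64
reset_index():
  month  count
0   Apr      3
1   May      2
2   Jan      1
add column count_x10 = t['count'] * 10:
  month  count  count_x10
0   Apr      3         30
1   May      2         20
2   Jan      1         10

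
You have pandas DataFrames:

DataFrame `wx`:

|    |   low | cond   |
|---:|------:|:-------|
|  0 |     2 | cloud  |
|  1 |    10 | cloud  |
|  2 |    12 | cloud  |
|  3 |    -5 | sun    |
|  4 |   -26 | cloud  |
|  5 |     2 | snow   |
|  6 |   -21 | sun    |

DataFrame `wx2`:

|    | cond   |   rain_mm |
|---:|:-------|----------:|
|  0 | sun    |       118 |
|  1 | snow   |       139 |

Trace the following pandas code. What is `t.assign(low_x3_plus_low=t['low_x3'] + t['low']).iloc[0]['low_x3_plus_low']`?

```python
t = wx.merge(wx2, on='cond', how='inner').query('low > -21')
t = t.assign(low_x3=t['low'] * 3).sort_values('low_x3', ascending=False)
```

8

merge on 'cond' (how='inner') → 3 rows:
   low  cond  rain_mm
0   -5   sun      118
1    2  snow      139
2  -21   sun      118
filter rows where low > -21:
   low  cond  rain_mm
0   -5   sun      118
1    2  snow      139
add column low_x3 = t['low'] * 3:
   low  cond  rain_mm  low_x3
0   -5   sun      118     -15
1    2  snow      139       6
sort by low_x3 descending:
   low  cond  rain_mm  low_x3
1    2  snow      139       6
0   -5   sun      118     -15
add column low_x3_plus_low = t['low_x3'] + t['low']:
   low  cond  rain_mm  low_x3  low_x3_plus_low
1    2  snow      139       6                8
0   -5   sun      118     -15              -20
Then the value at position 0, column 'low_x3_plus_low': 8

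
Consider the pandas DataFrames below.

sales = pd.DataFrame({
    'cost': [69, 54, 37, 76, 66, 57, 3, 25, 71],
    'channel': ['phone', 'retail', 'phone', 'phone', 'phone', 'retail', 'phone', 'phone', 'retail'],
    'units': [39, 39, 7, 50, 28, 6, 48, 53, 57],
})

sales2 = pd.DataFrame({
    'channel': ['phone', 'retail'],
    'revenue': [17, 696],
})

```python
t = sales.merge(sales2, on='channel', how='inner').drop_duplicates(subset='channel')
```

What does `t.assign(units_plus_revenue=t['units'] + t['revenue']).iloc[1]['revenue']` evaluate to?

696

merge on 'channel' (how='inner') → 9 rows:
   cost channel  units  revenue
0    69   phone     39       17
1    54  retail     39      696
2    37   phone      7       17
3    76   phone     50       17
4    66   phone     28       17
5    57  retail      6      696
6     3   phone     48       17
7    25   phone     53       17
8    71  retail     57      696
drop duplicate channel (keep=first):
   cost channel  units  revenue
0    69   phone     39       17
1    54  retail     39      696
add column units_plus_revenue = t['units'] + t['revenue']:
   cost channel  units  revenue  units_plus_revenue
0    69   phone     39       17                  56
1    54  retail     39      696                 735
Hence 696.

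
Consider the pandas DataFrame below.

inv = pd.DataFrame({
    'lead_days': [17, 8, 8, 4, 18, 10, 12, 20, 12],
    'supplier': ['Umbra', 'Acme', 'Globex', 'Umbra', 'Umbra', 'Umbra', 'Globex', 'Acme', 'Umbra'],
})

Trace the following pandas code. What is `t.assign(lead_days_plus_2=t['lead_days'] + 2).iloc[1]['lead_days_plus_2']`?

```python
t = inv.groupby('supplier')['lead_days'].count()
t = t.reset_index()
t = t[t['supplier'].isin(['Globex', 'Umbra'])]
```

group by supplier, count of lead_days:
supplier
Acme      2
Globex    2
Umbra     5
Name: lead_days, dtype: int64
reset_index():
  supplier  lead_days
0     Acme          2
1   Globex          2
2    Umbra          5
filter rows where supplier in ['Globex', 'Umbra']:
  supplier  lead_days
1   Globex          2
2    Umbra          5
add column lead_days_plus_2 = t['lead_days'] + 2:
  supplier  lead_days  lead_days_plus_2
1   Globex          2                 4
2    Umbra          5                 7
The value at position 1, column 'lead_days_plus_2' is 7.

7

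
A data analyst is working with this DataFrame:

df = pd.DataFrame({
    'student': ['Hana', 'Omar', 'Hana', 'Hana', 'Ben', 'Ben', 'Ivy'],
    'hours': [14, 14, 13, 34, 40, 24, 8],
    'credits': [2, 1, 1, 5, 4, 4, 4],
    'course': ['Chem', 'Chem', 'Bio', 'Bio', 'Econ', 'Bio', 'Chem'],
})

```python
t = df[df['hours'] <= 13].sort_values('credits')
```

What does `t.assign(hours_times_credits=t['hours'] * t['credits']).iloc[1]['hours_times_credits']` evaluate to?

32

filter rows where hours <= 13:
  student  hours  credits course
2    Hana     13        1    Bio
6     Ivy      8        4   Chem
sort by credits:
  student  hours  credits course
2    Hana     13        1    Bio
6     Ivy      8        4   Chem
add column hours_times_credits = t['hours'] * t['credits']:
  student  hours  credits course  hours_times_credits
2    Hana     13        1    Bio                   13
6     Ivy      8        4   Chem                   32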